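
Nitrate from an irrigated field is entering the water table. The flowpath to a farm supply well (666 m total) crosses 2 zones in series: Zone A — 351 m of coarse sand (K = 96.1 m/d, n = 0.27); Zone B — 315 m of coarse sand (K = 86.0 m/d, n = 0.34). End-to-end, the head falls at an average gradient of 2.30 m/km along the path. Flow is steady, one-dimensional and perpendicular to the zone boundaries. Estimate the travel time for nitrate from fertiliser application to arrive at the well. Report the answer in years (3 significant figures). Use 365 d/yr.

Steady 1-D flow in series ⇒ the Darcy flux q is identical in every zone and the zone head losses add (resistances L/K in series).
Σ(L/K) = 351/96.1 + 315/86.0 = 3.652 + 3.663 = 7.315 d
K_eq = L_total / Σ(L/K) = 666 / 7.315 = 91.04 m/d
q = K_eq · i = 91.04 × 0.0023 = 0.2094 m/d (same in every zone)
Zone A: v = q/n = 0.2094/0.27 = 0.7756 m/d → t_A = 351/0.7756 = 452.6 d
Zone B: v = q/n = 0.2094/0.34 = 0.6159 m/d → t_B = 315/0.6159 = 511.5 d
Total t = 452.6 + 511.5 = 964.0 d
   = 964.0 / 365 = 2.64 yr

2.64 years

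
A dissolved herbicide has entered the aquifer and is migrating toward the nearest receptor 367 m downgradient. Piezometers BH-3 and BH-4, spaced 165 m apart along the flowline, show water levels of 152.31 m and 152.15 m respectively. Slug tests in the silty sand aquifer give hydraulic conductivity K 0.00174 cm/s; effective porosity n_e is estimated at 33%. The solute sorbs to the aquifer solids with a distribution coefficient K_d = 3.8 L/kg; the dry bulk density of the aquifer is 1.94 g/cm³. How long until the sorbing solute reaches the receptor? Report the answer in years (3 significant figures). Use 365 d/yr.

Hydraulic gradient i = (152.31 − 152.15) / 165 = 0.16 / 165 = 9.697e-4
K = 0.00174 cm/s × 864 = 1.503 m/d
q = Ki = 1.503 × 9.697e-4 = 0.001458 m/d
Seepage velocity v = q / n = 0.001458 / 0.33 = 0.004418 m/d
Retardation R = 1 + ρ_b·K_d/n = 1 + 1.94×3.8/0.33 = 23.34
Contaminant velocity v_c = v/R = 0.004418/23.34 = 1.893e-4 m/d
t = L/v_c = 367/1.893e-4 = 1.939e6 d
   = 1.939e6/365 = 5310 yr

5310 years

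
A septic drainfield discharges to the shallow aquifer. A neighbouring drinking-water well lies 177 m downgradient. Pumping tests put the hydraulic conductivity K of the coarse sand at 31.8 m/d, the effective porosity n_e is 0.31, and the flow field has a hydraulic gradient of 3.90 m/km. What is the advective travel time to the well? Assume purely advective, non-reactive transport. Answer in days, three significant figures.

q = Ki = 31.8 × 0.0039 = 0.1240 m/d
Average linear velocity = 0.1240 / 0.31 = 0.4001 m/d
t = L / v = 177 / 0.4001 = 442.4 d

442 days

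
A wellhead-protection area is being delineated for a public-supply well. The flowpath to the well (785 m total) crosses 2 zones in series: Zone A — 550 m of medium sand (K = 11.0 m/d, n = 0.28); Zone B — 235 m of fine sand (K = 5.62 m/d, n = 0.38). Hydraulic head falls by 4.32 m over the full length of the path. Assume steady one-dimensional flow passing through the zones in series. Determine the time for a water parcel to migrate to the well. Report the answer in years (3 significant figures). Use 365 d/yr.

14.2 years

Steady 1-D flow in series ⇒ the Darcy flux q is identical in every zone and the zone head losses add (resistances L/K in series).
Σ(L/K) = 550/11.0 + 235/5.62 = 50.00 + 41.81 = 91.81 d
q = ΔH / Σ(L/K) = 4.32 / 91.81 = 0.04705 m/d (same in every zone)
Zone A: v = q/n = 0.04705/0.28 = 0.1680 m/d → t_A = 550/0.1680 = 3273 d
Zone B: v = q/n = 0.04705/0.38 = 0.1238 m/d → t_B = 235/0.1238 = 1898 d
Total t = 3273 + 1898 = 5171 d
   = 5171 / 365 = 14.2 yr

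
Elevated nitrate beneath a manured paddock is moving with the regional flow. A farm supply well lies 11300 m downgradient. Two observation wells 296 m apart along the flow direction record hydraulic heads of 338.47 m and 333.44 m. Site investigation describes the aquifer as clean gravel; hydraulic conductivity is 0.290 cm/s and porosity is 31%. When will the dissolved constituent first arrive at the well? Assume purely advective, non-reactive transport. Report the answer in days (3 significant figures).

823 days

Hydraulic gradient i = (338.47 − 333.44) / 296 = 5.03 / 296 = 0.01699
K = 0.290 cm/s × 864 = 250.6 m/d
Darcy flux q = K·i = 250.6 × 0.01699 = 4.258 m/d
v = Ki/n = 250.6·0.01699/0.31 = 13.73 m/d
t = L / v = 11300 / 13.73 = 822.7 d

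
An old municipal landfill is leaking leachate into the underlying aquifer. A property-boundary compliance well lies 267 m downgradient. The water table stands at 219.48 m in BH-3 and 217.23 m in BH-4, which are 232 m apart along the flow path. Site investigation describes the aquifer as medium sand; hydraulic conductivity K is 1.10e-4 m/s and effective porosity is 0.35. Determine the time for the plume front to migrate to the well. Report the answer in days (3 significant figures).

Hydraulic gradient i = (219.48 − 217.23) / 232 = 2.25 / 232 = 0.009698
K = 1.10e-4 m/s × 86400 s/d = 9.504 m/d
Specific discharge q = 9.504 × 0.009698 = 0.09217 m/d
v = Ki/n = 9.504·0.009698/0.35 = 0.2633 m/d
t = L / v = 267 / 0.2633 = 1014 d

1010 days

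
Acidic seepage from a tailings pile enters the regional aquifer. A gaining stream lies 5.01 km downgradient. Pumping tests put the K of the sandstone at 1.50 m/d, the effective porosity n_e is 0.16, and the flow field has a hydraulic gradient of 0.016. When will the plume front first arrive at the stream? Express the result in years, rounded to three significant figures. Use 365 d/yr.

q = Ki = 1.50 × 0.016 = 0.02400 m/d
v_s = q/n_e = 0.02400/0.16 = 0.1500 m/d
L = 5.01 km = 5010 m
t = L / v = 5010 / 0.1500 = 33400 d
   = 33400 / 365 = 91.5 yr

91.5 years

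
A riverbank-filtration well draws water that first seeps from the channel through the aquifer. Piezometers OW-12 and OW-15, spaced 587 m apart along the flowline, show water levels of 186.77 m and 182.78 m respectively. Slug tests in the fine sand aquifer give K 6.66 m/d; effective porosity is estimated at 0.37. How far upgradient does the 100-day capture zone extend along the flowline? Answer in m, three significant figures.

12.2 m

Hydraulic gradient i = (186.77 − 182.78) / 587 = 3.99 / 587 = 0.006797
Darcy flux q = K·i = 6.66 × 0.006797 = 0.04527 m/d
v_s = q/n_e = 0.04527/0.37 = 0.1224 m/d
L = v × T = 0.1224 × 100 = 12.24 m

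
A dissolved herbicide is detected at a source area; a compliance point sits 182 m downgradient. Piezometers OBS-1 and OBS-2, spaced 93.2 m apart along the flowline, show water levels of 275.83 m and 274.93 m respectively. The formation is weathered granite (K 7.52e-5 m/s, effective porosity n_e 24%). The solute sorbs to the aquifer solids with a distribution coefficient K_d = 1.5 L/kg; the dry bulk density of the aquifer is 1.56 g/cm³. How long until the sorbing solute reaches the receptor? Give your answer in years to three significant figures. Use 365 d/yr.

20.5 years

Hydraulic gradient i = (275.83 − 274.93) / 93.2 = 0.90 / 93.2 = 0.009657
K = 7.52e-5 m/s × 86400 s/d = 6.497 m/d
Darcy flux q = K·i = 6.497 × 0.009657 = 0.06274 m/d
Average linear velocity = 0.06274 / 0.24 = 0.2614 m/d
Retardation R = 1 + ρ_b·K_d/n = 1 + 1.56×1.5/0.24 = 10.75
Contaminant velocity v_c = v/R = 0.2614/10.75 = 0.02432 m/d
t = L/v_c = 182/0.02432 = 7484 d
   = 7484/365 = 20.5 yr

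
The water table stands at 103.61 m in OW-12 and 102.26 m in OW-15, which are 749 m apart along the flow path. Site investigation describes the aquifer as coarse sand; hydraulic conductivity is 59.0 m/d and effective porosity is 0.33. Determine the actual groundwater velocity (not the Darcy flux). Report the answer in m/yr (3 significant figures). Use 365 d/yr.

118 m/yr

Hydraulic gradient i = (103.61 − 102.26) / 749 = 1.35 / 749 = 0.001802
Specific discharge q = 59.0 × 0.001802 = 0.1063 m/d
v_s = q/n_e = 0.1063/0.33 = 0.3222 m/d
   = 0.3222 × 365 = 118 m/yr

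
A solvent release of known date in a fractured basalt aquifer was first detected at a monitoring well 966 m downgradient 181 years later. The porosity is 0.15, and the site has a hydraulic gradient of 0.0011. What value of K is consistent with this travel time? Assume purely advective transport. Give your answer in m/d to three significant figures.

1.99 m/d

t = 181 years = 66070 d
v = L / t = 966 / 66070 = 0.01462 m/d
K = v · n / i = 0.01462 × 0.15 / 0.0011 = 1.99 m/d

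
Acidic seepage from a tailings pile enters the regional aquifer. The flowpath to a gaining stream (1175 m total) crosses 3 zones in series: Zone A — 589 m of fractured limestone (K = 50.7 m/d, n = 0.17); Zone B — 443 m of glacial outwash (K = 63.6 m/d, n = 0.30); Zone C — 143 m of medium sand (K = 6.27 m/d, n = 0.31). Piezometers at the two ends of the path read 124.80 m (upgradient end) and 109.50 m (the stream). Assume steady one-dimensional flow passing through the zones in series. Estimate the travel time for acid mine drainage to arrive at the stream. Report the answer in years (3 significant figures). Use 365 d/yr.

2.06 years

Total head drop ΔH = 124.80 − 109.50 = 15.30 m
Continuity: the same q passes through each zone, so ΔH = q·Σ(L_j/K_j) — the zones act as resistances in series.
Σ(L/K) = 589/50.7 + 443/63.6 + 143/6.27 = 11.62 + 6.965 + 22.81 = 41.39 d
q = ΔH / Σ(L/K) = 15.30 / 41.39 = 0.3697 m/d (same in every zone)
Zone A: v = q/n = 0.3697/0.17 = 2.174 m/d → t_A = 589/2.174 = 270.9 d
Zone B: v = q/n = 0.3697/0.30 = 1.232 m/d → t_B = 443/1.232 = 359.5 d
Zone C: v = q/n = 0.3697/0.31 = 1.192 m/d → t_C = 143/1.192 = 119.9 d
Total t = 270.9 + 359.5 + 119.9 = 750.3 d
   = 750.3 / 365 = 2.06 yr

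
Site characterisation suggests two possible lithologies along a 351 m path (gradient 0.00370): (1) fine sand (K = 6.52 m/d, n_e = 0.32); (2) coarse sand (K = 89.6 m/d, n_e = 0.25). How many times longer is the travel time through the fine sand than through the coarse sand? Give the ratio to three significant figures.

Unit 1 (fine sand): v = 6.52×0.0037/0.32 = 0.07539 m/d, t = 351/0.07539 = 4656 d
Unit 2 (coarse sand): v = 89.6×0.0037/0.25 = 1.326 m/d, t = 351/1.326 = 264.7 d
t(fine sand) / t(coarse sand) = 4656/264.7 = 17.6

17.6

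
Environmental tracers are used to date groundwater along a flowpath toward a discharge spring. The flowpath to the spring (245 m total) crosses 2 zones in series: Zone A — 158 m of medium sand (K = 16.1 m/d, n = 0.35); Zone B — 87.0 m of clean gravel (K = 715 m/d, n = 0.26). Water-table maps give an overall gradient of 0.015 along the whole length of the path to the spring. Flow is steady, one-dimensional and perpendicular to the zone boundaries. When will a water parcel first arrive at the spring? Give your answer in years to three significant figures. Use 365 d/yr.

Steady 1-D flow in series ⇒ the Darcy flux q is identical in every zone and the zone head losses add (resistances L/K in series).
Σ(L/K) = 158/16.1 + 87.0/715 = 9.814 + 0.1217 = 9.935 d
K_eq = L_total / Σ(L/K) = 245 / 9.935 = 24.66 m/d
q = K_eq · i = 24.66 × 0.015 = 0.3699 m/d (same in every zone)
Zone A: v = q/n = 0.3699/0.35 = 1.057 m/d → t_A = 158/1.057 = 149.5 d
Zone B: v = q/n = 0.3699/0.26 = 1.423 m/d → t_B = 87.0/1.423 = 61.15 d
Total t = 149.5 + 61.15 = 210.7 d
   = 210.7 / 365 = 0.577 yr

0.577 years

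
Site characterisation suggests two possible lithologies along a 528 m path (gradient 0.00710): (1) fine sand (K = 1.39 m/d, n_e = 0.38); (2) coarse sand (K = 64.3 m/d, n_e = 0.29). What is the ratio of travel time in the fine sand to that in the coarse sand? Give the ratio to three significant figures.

Unit 1 (fine sand): v = 1.39×0.0071/0.38 = 0.02597 m/d, t = 528/0.02597 = 20330 d
Unit 2 (coarse sand): v = 64.3×0.0071/0.29 = 1.574 m/d, t = 528/1.574 = 335.4 d
t(fine sand) / t(coarse sand) = 20330/335.4 = 60.6

60.6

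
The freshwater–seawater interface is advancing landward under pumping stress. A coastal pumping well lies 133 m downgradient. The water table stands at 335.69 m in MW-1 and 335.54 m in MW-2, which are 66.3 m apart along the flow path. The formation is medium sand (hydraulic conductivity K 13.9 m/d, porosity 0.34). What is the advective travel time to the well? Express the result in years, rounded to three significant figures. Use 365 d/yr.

Hydraulic gradient i = (335.69 − 335.54) / 66.3 = 0.15 / 66.3 = 0.002262
q = Ki = 13.9 × 0.002262 = 0.03145 m/d
Average linear velocity = 0.03145 / 0.34 = 0.09249 m/d
t = L / v = 133 / 0.09249 = 1438 d
   = 1438 / 365 = 3.94 yr

3.94 years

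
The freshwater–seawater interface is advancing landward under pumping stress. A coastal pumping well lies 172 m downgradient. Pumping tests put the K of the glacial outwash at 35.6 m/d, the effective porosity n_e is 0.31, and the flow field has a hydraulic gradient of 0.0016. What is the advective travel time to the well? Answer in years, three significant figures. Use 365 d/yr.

2.56 years

Darcy flux q = K·i = 35.6 × 0.0016 = 0.05696 m/d
Average linear velocity = 0.05696 / 0.31 = 0.1837 m/d
t = L / v = 172 / 0.1837 = 936.1 d
   = 936.1 / 365 = 2.56 yr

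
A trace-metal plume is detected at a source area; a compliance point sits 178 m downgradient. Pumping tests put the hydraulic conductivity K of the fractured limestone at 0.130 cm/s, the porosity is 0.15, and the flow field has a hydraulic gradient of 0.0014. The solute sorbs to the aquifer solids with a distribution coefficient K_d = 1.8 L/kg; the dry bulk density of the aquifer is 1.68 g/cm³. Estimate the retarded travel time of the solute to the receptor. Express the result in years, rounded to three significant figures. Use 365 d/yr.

9.84 years

K = 0.130 cm/s × 864 = 112.3 m/d
Darcy flux q = K·i = 112.3 × 0.0014 = 0.1572 m/d
v_s = q/n_e = 0.1572/0.15 = 1.048 m/d
Retardation R = 1 + ρ_b·K_d/n = 1 + 1.68×1.8/0.15 = 21.16
Contaminant velocity v_c = v/R = 1.048/21.16 = 0.04954 m/d
t = L/v_c = 178/0.04954 = 3593 d
   = 3593/365 = 9.84 yr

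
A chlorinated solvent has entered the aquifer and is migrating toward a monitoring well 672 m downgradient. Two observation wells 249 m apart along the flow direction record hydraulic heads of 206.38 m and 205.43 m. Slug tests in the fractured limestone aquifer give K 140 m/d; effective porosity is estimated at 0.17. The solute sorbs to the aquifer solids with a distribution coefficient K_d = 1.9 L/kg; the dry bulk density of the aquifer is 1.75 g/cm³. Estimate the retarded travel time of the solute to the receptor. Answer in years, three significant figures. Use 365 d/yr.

12.0 years

Hydraulic gradient i = (206.38 − 205.43) / 249 = 0.95 / 249 = 0.003815
q = Ki = 140 × 0.003815 = 0.5341 m/d
Seepage velocity v = q / n = 0.5341 / 0.17 = 3.142 m/d
Retardation R = 1 + ρ_b·K_d/n = 1 + 1.75×1.9/0.17 = 20.56
Contaminant velocity v_c = v/R = 3.142/20.56 = 0.1528 m/d
t = L/v_c = 672/0.1528 = 4397 d
   = 4397/365 = 12.0 yr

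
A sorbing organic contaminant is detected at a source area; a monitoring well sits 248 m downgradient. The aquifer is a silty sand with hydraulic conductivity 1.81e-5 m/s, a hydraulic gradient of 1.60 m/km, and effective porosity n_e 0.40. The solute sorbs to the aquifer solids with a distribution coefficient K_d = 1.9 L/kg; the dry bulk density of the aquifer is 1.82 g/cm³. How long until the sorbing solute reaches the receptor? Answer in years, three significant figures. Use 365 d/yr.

1050 years

K = 1.81e-5 m/s × 86400 s/d = 1.564 m/d
q = Ki = 1.564 × 0.0016 = 0.002502 m/d
Average linear velocity = 0.002502 / 0.40 = 0.006255 m/d
Retardation R = 1 + ρ_b·K_d/n = 1 + 1.82×1.9/0.40 = 9.645
Contaminant velocity v_c = v/R = 0.006255/9.645 = 6.486e-4 m/d
t = L/v_c = 248/6.486e-4 = 382400 d
   = 382400/365 = 1050 yr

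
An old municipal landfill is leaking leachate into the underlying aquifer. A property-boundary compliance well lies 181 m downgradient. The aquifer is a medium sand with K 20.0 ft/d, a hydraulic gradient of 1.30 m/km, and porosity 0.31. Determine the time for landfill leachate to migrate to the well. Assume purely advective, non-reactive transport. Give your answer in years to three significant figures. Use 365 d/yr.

19.4 years

K = 20.0 ft/d × 0.3048 = 6.096 m/d
Darcy flux q = K·i = 6.096 × 0.0013 = 0.007925 m/d
Seepage velocity v = q / n = 0.007925 / 0.31 = 0.02556 m/d
t = L / v = 181 / 0.02556 = 7080 d
   = 7080 / 365 = 19.4 yr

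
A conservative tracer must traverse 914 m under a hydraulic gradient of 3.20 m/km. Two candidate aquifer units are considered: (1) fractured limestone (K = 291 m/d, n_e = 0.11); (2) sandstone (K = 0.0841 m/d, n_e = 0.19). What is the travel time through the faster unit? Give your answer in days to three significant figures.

Unit 1 (fractured limestone): v = 291×0.0032/0.11 = 8.465 m/d, t = 914/8.465 = 108.0 d
Unit 2 (sandstone): v = 0.0841×0.0032/0.19 = 0.001416 m/d, t = 914/0.001416 = 645300 d
Faster unit: t = 108 d

108 days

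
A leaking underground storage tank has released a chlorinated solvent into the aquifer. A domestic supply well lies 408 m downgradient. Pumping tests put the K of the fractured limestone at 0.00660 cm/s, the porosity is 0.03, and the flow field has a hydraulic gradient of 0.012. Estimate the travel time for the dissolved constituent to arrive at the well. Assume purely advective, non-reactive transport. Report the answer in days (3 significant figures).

179 days

K = 0.00660 cm/s × 864 = 5.702 m/d
Darcy flux q = K·i = 5.702 × 0.012 = 0.06843 m/d
v = Ki/n = 5.702·0.012/0.03 = 2.281 m/d
t = L / v = 408 / 2.281 = 178.9 d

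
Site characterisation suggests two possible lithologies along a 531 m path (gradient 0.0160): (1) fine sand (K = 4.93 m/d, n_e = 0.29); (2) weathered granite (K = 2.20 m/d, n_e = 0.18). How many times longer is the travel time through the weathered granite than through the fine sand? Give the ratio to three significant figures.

1.39

Unit 1 (fine sand): v = 4.93×0.016/0.29 = 0.2720 m/d, t = 531/0.2720 = 1952 d
Unit 2 (weathered granite): v = 2.20×0.016/0.18 = 0.1956 m/d, t = 531/0.1956 = 2715 d
t(weathered granite) / t(fine sand) = 2715/1952 = 1.39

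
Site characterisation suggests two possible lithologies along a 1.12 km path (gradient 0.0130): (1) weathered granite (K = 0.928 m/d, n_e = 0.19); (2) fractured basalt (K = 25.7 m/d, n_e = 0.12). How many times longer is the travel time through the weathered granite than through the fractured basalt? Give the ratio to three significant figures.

Unit 1 (weathered granite): v = 0.928×0.013/0.19 = 0.06349 m/d, t = 1120/0.06349 = 17640 d
Unit 2 (fractured basalt): v = 25.7×0.013/0.12 = 2.784 m/d, t = 1120/2.784 = 402.3 d
t(weathered granite) / t(fractured basalt) = 17640/402.3 = 43.8

43.8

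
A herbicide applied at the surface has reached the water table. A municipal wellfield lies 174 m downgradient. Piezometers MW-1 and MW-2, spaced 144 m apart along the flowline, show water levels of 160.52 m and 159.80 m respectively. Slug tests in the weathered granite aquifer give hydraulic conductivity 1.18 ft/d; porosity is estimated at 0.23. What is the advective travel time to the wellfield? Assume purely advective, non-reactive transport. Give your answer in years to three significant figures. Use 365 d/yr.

61.0 years

Hydraulic gradient i = (160.52 − 159.80) / 144 = 0.72 / 144 = 0.005000
K = 1.18 ft/d × 0.3048 = 0.3597 m/d
Darcy flux q = K·i = 0.3597 × 0.005000 = 0.001798 m/d
Seepage velocity v = q / n = 0.001798 / 0.23 = 0.007819 m/d
t = L / v = 174 / 0.007819 = 22250 d
   = 22250 / 365 = 61.0 yr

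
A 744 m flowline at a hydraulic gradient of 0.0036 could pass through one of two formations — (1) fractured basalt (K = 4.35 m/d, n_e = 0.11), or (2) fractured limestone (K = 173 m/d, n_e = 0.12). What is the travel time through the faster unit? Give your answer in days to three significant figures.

143 days

Unit 1 (fractured basalt): v = 4.35×0.0036/0.11 = 0.1424 m/d, t = 744/0.1424 = 5226 d
Unit 2 (fractured limestone): v = 173×0.0036/0.12 = 5.190 m/d, t = 744/5.190 = 143.4 d
Faster unit: t = 143 d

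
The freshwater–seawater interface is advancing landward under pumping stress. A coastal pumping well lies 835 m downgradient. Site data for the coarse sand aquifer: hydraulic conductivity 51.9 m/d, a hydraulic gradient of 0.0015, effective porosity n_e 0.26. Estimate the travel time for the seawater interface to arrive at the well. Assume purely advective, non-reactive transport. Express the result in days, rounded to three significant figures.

2790 days

q = Ki = 51.9 × 0.0015 = 0.07785 m/d
v_s = q/n_e = 0.07785/0.26 = 0.2994 m/d
t = L / v = 835 / 0.2994 = 2789 d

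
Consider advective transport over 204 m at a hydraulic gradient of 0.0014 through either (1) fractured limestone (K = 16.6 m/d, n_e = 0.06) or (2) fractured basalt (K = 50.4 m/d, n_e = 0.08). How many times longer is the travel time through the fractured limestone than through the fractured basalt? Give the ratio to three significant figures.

2.28

Unit 1 (fractured limestone): v = 16.6×0.0014/0.06 = 0.3873 m/d, t = 204/0.3873 = 526.7 d
Unit 2 (fractured basalt): v = 50.4×0.0014/0.08 = 0.8820 m/d, t = 204/0.8820 = 231.3 d
t(fractured limestone) / t(fractured basalt) = 526.7/231.3 = 2.28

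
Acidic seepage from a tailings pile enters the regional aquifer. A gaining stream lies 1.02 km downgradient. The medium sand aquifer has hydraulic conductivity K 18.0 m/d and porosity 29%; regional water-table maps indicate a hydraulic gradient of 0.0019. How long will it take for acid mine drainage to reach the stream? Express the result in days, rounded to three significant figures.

Darcy flux q = K·i = 18.0 × 0.0019 = 0.03420 m/d
Seepage velocity v = q / n = 0.03420 / 0.29 = 0.1179 m/d
L = 1.02 km = 1020 m
t = L / v = 1020 / 0.1179 = 8649 d

8650 days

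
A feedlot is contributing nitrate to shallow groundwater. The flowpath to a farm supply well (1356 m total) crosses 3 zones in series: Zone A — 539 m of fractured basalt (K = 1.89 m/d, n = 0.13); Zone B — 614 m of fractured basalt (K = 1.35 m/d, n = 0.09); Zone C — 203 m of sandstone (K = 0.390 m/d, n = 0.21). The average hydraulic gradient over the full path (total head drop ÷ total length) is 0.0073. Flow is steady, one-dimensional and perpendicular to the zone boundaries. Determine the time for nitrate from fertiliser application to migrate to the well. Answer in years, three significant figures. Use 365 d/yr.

58.6 years

Continuity: the same q passes through each zone, so ΔH = q·Σ(L_j/K_j) — the zones act as resistances in series.
Σ(L/K) = 539/1.89 + 614/1.35 + 203/0.390 = 285.2 + 454.8 + 520.5 = 1261 d
K_eq = L_total / Σ(L/K) = 1356 / 1261 = 1.076 m/d
q = K_eq · i = 1.076 × 0.0073 = 0.007853 m/d (same in every zone)
Zone A: v = q/n = 0.007853/0.13 = 0.06041 m/d → t_A = 539/0.06041 = 8923 d
Zone B: v = q/n = 0.007853/0.09 = 0.08726 m/d → t_B = 614/0.08726 = 7037 d
Zone C: v = q/n = 0.007853/0.21 = 0.03740 m/d → t_C = 203/0.03740 = 5429 d
Total t = 8923 + 7037 + 5429 = 21390 d
   = 21390 / 365 = 58.6 yr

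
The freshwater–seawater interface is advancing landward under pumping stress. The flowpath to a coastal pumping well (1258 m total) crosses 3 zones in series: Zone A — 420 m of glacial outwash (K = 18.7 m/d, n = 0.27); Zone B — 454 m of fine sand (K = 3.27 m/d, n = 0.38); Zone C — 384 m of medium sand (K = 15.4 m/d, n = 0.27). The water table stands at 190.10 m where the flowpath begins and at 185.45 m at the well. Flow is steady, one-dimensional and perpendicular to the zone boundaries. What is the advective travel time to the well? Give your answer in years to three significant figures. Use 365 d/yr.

Total head drop ΔH = 190.10 − 185.45 = 4.65 m
Continuity: the same q passes through each zone, so ΔH = q·Σ(L_j/K_j) — the zones act as resistances in series.
Σ(L/K) = 420/18.7 + 454/3.27 + 384/15.4 = 22.46 + 138.8 + 24.94 = 186.2 d
q = ΔH / Σ(L/K) = 4.65 / 186.2 = 0.02497 m/d (same in every zone)
Zone A: v = q/n = 0.02497/0.27 = 0.09248 m/d → t_A = 420/0.09248 = 4542 d
Zone B: v = q/n = 0.02497/0.38 = 0.06571 m/d → t_B = 454/0.06571 = 6909 d
Zone C: v = q/n = 0.02497/0.27 = 0.09248 m/d → t_C = 384/0.09248 = 4152 d
Total t = 4542 + 6909 + 4152 = 15600 d
   = 15600 / 365 = 42.7 yr

42.7 years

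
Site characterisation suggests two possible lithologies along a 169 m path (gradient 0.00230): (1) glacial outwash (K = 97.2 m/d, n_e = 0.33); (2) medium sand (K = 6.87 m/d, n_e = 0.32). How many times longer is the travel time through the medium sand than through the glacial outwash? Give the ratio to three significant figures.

13.7

Unit 1 (glacial outwash): v = 97.2×0.0023/0.33 = 0.6775 m/d, t = 169/0.6775 = 249.5 d
Unit 2 (medium sand): v = 6.87×0.0023/0.32 = 0.04938 m/d, t = 169/0.04938 = 3423 d
t(medium sand) / t(glacial outwash) = 3423/249.5 = 13.7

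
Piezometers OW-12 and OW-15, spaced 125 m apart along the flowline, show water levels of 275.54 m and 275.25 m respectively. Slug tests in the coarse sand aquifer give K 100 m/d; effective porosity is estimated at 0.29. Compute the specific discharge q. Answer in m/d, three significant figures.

Hydraulic gradient i = (275.54 − 275.25) / 125 = 0.29 / 125 = 0.002320
Specific discharge q = 100 × 0.002320 = 0.2320 m/d

0.232 m/d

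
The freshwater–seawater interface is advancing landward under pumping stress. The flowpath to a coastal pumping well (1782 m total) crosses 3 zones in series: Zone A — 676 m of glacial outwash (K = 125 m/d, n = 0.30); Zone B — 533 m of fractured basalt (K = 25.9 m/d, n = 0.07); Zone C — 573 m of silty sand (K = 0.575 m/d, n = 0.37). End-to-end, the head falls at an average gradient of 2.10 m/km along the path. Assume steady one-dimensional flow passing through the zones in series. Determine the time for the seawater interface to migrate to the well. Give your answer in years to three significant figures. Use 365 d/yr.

338 years

For zones in series the flux q is common to all zones; the equivalent conductivity is the harmonic (thickness-weighted) mean, K_eq = L_total / Σ(L_j/K_j).
Σ(L/K) = 676/125 + 533/25.9 + 573/0.575 = 5.408 + 20.58 + 996.5 = 1023 d
K_eq = L_total / Σ(L/K) = 1782 / 1023 = 1.743 m/d
q = K_eq · i = 1.743 × 0.0021 = 0.003660 m/d (same in every zone)
Zone A: v = q/n = 0.003660/0.30 = 0.01220 m/d → t_A = 676/0.01220 = 55410 d
Zone B: v = q/n = 0.003660/0.07 = 0.05228 m/d → t_B = 533/0.05228 = 10190 d
Zone C: v = q/n = 0.003660/0.37 = 0.009891 m/d → t_C = 573/0.009891 = 57930 d
Total t = 55410 + 10190 + 57930 = 123500 d
   = 123500 / 365 = 338 yr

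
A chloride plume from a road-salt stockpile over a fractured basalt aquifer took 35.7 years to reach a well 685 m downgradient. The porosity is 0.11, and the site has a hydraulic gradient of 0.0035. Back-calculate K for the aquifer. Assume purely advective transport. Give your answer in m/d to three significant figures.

1.65 m/d

t = 35.7 years = 13030 d
v = L / t = 685 / 13030 = 0.05257 m/d
K = v · n / i = 0.05257 × 0.11 / 0.0035 = 1.65 m/d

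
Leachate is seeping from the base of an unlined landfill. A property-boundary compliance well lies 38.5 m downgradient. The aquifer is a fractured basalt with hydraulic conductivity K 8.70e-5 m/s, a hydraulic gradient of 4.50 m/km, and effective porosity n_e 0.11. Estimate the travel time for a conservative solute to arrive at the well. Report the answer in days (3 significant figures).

125 days

K = 8.70e-5 m/s × 86400 s/d = 7.517 m/d
Darcy flux q = K·i = 7.517 × 0.0045 = 0.03383 m/d
Seepage velocity v = q / n = 0.03383 / 0.11 = 0.3075 m/d
t = L / v = 38.5 / 0.3075 = 125.2 d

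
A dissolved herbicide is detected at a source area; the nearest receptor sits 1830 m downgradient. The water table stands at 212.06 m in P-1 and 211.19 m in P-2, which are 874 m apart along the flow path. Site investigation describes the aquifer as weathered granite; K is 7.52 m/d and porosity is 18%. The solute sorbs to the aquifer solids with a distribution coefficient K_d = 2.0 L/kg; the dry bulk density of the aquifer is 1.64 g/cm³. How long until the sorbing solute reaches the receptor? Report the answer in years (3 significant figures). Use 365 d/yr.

2320 years

Hydraulic gradient i = (212.06 − 211.19) / 874 = 0.87 / 874 = 9.954e-4
Specific discharge q = 7.52 × 9.954e-4 = 0.007486 m/d
Average linear velocity = 0.007486 / 0.18 = 0.04159 m/d
Retardation R = 1 + ρ_b·K_d/n = 1 + 1.64×2.0/0.18 = 19.22
Contaminant velocity v_c = v/R = 0.04159/19.22 = 0.002163 m/d
t = L/v_c = 1830/0.002163 = 845900 d
   = 845900/365 = 2320 yr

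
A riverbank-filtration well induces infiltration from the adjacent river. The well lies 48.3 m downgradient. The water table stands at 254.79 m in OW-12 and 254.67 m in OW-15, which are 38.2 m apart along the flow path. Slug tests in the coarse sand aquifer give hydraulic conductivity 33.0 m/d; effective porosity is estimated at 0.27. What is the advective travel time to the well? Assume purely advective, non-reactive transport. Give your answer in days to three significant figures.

126 days

Hydraulic gradient i = (254.79 − 254.67) / 38.2 = 0.12 / 38.2 = 0.003141
Darcy flux q = K·i = 33.0 × 0.003141 = 0.1037 m/d
v_s = q/n_e = 0.1037/0.27 = 0.3839 m/d
t = L / v = 48.3 / 0.3839 = 125.8 d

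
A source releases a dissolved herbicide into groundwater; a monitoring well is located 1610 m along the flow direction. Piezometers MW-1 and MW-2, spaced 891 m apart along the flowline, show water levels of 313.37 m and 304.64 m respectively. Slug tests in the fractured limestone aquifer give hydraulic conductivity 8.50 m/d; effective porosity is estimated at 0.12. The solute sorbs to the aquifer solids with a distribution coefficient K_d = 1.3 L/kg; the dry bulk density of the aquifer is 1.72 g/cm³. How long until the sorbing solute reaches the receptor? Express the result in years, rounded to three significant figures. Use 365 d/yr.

Hydraulic gradient i = (313.37 − 304.64) / 891 = 8.73 / 891 = 0.009798
Specific discharge q = 8.50 × 0.009798 = 0.08328 m/d
Average linear velocity = 0.08328 / 0.12 = 0.6940 m/d
Retardation R = 1 + ρ_b·K_d/n = 1 + 1.72×1.3/0.12 = 19.63
Contaminant velocity v_c = v/R = 0.6940/19.63 = 0.03535 m/d
t = L/v_c = 1610/0.03535 = 45550 d
   = 45550/365 = 125 yr

125 years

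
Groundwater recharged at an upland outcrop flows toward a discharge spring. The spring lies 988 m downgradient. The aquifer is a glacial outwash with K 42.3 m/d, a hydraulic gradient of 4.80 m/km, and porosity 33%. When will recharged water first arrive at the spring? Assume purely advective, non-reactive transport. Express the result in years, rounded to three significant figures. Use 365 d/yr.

4.40 years

Darcy flux q = K·i = 42.3 × 0.0048 = 0.2030 m/d
v_s = q/n_e = 0.2030/0.33 = 0.6153 m/d
t = L / v = 988 / 0.6153 = 1606 d
   = 1606 / 365 = 4.40 yr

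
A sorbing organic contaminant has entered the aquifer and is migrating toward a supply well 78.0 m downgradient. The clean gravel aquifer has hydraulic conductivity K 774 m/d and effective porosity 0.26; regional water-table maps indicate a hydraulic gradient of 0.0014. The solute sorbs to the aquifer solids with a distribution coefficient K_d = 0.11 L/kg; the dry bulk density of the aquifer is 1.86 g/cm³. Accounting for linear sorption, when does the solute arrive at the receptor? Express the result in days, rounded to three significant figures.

33.4 days

Darcy flux q = K·i = 774 × 0.0014 = 1.084 m/d
v = Ki/n = 774·0.0014/0.26 = 4.168 m/d
Retardation R = 1 + ρ_b·K_d/n = 1 + 1.86×0.11/0.26 = 1.787
Contaminant velocity v_c = v/R = 4.168/1.787 = 2.332 m/d
t = L/v_c = 78.0/2.332 = 33.44 d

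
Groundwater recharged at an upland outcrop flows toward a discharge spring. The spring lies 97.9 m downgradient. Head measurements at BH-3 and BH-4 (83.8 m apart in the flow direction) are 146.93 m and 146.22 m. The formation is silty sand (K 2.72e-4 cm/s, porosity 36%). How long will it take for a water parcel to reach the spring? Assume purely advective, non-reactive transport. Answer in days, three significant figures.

Hydraulic gradient i = (146.93 − 146.22) / 83.8 = 0.71 / 83.8 = 0.008473
K = 2.72e-4 cm/s × 864 = 0.2350 m/d
Specific discharge q = 0.2350 × 0.008473 = 0.001991 m/d
Average linear velocity = 0.001991 / 0.36 = 0.005531 m/d
t = L / v = 97.9 / 0.005531 = 17700 d

17700 days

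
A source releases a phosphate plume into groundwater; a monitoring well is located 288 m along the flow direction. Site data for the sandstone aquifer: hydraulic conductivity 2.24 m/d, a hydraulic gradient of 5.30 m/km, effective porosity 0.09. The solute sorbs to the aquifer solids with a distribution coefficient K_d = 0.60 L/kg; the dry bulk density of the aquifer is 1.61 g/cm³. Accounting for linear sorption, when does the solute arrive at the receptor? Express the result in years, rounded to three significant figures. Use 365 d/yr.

70.2 years

q = Ki = 2.24 × 0.0053 = 0.01187 m/d
Average linear velocity = 0.01187 / 0.09 = 0.1319 m/d
Retardation R = 1 + ρ_b·K_d/n = 1 + 1.61×0.60/0.09 = 11.73
Contaminant velocity v_c = v/R = 0.1319/11.73 = 0.01124 m/d
t = L/v_c = 288/0.01124 = 25620 d
   = 25620/365 = 70.2 yr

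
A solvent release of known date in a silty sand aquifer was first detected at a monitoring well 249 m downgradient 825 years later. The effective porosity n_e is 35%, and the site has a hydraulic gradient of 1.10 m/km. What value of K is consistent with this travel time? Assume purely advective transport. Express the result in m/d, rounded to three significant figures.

t = 825 years = 301100 d
v = L / t = 249 / 301100 = 8.269e-4 m/d
K = v · n / i = 8.269e-4 × 0.35 / 0.0011 = 0.263 m/d

0.263 m/d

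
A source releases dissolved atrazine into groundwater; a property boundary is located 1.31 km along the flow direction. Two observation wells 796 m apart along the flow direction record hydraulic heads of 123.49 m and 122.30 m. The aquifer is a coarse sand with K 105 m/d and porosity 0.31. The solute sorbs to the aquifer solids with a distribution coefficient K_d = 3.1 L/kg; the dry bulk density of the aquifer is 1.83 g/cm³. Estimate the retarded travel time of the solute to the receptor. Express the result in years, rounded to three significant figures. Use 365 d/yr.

137 years

Hydraulic gradient i = (123.49 − 122.30) / 796 = 1.19 / 796 = 0.001495
Specific discharge q = 105 × 0.001495 = 0.1570 m/d
v = Ki/n = 105·0.001495/0.31 = 0.5064 m/d
Retardation R = 1 + ρ_b·K_d/n = 1 + 1.83×3.1/0.31 = 19.30
Contaminant velocity v_c = v/R = 0.5064/19.30 = 0.02624 m/d
L = 1.31 km = 1310 m
t = L/v_c = 1310/0.02624 = 49930 d
   = 49930/365 = 137 yr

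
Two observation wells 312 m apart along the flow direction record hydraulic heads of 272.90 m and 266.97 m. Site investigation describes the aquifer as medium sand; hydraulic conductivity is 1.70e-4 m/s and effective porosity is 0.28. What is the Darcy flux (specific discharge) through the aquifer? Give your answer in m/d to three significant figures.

0.279 m/d

Hydraulic gradient i = (272.90 − 266.97) / 312 = 5.93 / 312 = 0.01901
K = 1.70e-4 m/s × 86400 s/d = 14.69 m/d
q = Ki = 14.69 × 0.01901 = 0.2792 m/d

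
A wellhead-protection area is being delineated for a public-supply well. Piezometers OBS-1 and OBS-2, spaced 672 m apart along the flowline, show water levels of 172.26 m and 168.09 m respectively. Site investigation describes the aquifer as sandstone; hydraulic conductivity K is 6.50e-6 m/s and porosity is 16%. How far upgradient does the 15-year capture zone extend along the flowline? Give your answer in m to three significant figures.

Hydraulic gradient i = (172.26 − 168.09) / 672 = 4.17 / 672 = 0.006205
K = 6.50e-6 m/s × 86400 s/d = 0.5616 m/d
Darcy flux q = K·i = 0.5616 × 0.006205 = 0.003485 m/d
v = Ki/n = 0.5616·0.006205/0.16 = 0.02178 m/d
T = 15 yr × 365 = 5475 d
L = v × T = 0.02178 × 5475 = 119.2 m

119 m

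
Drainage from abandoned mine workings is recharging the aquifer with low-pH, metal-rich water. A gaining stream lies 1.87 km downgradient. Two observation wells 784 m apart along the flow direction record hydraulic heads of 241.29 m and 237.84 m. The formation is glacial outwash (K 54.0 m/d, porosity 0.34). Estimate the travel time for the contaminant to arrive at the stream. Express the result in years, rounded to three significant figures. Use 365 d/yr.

7.33 years

Hydraulic gradient i = (241.29 − 237.84) / 784 = 3.45 / 784 = 0.004401
q = Ki = 54.0 × 0.004401 = 0.2376 m/d
Seepage velocity v = q / n = 0.2376 / 0.34 = 0.6989 m/d
L = 1.87 km = 1870 m
t = L / v = 1870 / 0.6989 = 2676 d
   = 2676 / 365 = 7.33 yr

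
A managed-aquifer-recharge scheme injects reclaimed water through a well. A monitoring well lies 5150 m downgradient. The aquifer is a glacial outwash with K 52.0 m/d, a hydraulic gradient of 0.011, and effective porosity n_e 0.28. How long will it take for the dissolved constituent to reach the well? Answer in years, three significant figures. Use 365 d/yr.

6.91 years

q = Ki = 52.0 × 0.011 = 0.5720 m/d
v = Ki/n = 52.0·0.011/0.28 = 2.043 m/d
t = L / v = 5150 / 2.043 = 2521 d
   = 2521 / 365 = 6.91 yr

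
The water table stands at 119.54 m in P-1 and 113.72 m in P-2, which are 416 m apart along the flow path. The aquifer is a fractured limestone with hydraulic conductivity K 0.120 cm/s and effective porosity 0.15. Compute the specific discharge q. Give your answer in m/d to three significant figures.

Hydraulic gradient i = (119.54 − 113.72) / 416 = 5.82 / 416 = 0.01399
K = 0.120 cm/s × 864 = 103.7 m/d
Darcy flux q = K·i = 103.7 × 0.01399 = 1.451 m/d

1.45 m/d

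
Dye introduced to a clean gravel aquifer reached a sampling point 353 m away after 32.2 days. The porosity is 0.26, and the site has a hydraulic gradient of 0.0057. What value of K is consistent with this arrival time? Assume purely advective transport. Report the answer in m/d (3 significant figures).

v = L / t = 353 / 32.2 = 10.96 m/d
K = v · n / i = 10.96 × 0.26 / 0.0057 = 500 m/d

500 m/d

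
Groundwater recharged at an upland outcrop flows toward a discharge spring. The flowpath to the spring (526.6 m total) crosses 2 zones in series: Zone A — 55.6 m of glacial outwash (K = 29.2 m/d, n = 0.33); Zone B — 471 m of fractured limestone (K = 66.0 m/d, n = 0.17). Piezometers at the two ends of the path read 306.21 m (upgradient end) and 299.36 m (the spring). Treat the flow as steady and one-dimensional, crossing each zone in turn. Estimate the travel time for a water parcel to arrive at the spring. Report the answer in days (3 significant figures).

Total head drop ΔH = 306.21 − 299.36 = 6.85 m
Steady 1-D flow in series ⇒ the Darcy flux q is identical in every zone and the zone head losses add (resistances L/K in series).
Σ(L/K) = 55.6/29.2 + 471/66.0 = 1.904 + 7.136 = 9.040 d
q = ΔH / Σ(L/K) = 6.85 / 9.040 = 0.7577 m/d (same in every zone)
Zone A: v = q/n = 0.7577/0.33 = 2.296 m/d → t_A = 55.6/2.296 = 24.22 d
Zone B: v = q/n = 0.7577/0.17 = 4.457 m/d → t_B = 471/4.457 = 105.7 d
Total t = 24.22 + 105.7 = 129.9 d

130 days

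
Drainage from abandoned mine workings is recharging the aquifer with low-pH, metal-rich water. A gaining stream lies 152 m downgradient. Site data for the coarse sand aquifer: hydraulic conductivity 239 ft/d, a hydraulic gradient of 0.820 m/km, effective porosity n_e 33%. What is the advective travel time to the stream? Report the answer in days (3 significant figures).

K = 239 ft/d × 0.3048 = 72.85 m/d
Darcy flux q = K·i = 72.85 × 8.2e-4 = 0.05973 m/d
v = Ki/n = 72.85·8.2e-4/0.33 = 0.1810 m/d
t = L / v = 152 / 0.1810 = 839.7 d

840 days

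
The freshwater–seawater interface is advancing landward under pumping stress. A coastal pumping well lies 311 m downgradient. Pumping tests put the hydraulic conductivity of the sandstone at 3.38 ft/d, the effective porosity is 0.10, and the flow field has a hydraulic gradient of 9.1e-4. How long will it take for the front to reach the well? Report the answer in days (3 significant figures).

33200 days

K = 3.38 ft/d × 0.3048 = 1.030 m/d
Darcy flux q = K·i = 1.030 × 9.1e-4 = 9.375e-4 m/d
v_s = q/n_e = 9.375e-4/0.10 = 0.009375 m/d
t = L / v = 311 / 0.009375 = 33170 d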